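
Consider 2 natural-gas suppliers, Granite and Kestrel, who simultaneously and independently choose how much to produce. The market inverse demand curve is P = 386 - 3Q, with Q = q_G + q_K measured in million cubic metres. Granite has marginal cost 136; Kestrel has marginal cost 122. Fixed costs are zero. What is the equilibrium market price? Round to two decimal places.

Granite's profit: π_G = (386 - 3Q)q_G - (136q_G). Setting ∂π_G/∂q_G = 0: 250 - 6q_G - 3(q_K) = 0.
Kestrel's first-order condition: 264 - 6q_K - 3(q_G) = 0.
Best responses: q_G = (250 - 3q_K)/6, q_K = (264 - 3q_G)/6.
Solving the pair: q_G = 236/9, q_K = 278/9.
Total output Q = 514/9, so price P = 386 - 3·(514/9) = 644/3.

214.67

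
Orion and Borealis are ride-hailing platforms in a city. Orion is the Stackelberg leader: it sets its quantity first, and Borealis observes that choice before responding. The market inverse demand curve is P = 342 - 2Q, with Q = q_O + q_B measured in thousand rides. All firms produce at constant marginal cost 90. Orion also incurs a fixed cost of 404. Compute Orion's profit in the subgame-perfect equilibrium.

The follower Borealis best-responds to any q_O: π_B = (342 - 2Q)q_B - 90q_B.
Setting the follower's marginal profit to zero, 252 - 2q_O - 4q_B = 0, i.e. q_B = (252 - 2q_O)/4.
The leader anticipates this reaction. Substituting into P = 342 - 2Q gives P = 216 - q_O, so π_O = (216 - q_O)q_O - 90q_O.
The leader's first-order condition 126 - 2q_O = 0 yields q_O = 63.
Then q_B = (252 - 2·63)/4 = 63/2.
Price P = 342 - 2·(189/2) = 153.
Orion's profit: (153 - 90)·63 - 404 = 3565.

3565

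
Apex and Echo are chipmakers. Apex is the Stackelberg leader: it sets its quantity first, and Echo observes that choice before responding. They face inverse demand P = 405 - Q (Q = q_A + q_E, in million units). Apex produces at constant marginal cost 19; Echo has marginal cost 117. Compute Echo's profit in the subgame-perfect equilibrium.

The follower Echo best-responds to any q_A: π_E = (405 - Q)q_E - 117q_E.
Follower FOC: 288 - q_A - 2q_E = 0, so q_E(q_A) = (288 - q_A)/2.
Apex substitutes q_E(q_A) into its own profit: π_A = q_A(405 - q_A - (288 - q_A)/2) - 19q_A = (261 - (1/2)q_A)q_A - 19q_A.
Leader FOC: 242 - q_A = 0, so q_A = 242.
Then q_E = (288 - 242)/2 = 23.
Price P = 405 - 265 = 140.
Echo's profit: (140 - 117)·23 = 529.

529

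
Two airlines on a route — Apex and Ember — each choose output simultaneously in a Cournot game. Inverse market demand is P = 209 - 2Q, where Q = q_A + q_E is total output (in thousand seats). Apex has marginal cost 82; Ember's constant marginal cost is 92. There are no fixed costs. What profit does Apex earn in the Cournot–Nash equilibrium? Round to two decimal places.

1042.72

Apex's profit: π_A = (209 - 2Q)q_A - (82q_A). Setting ∂π_A/∂q_A = 0: 127 - 4q_A - 2(q_E) = 0.
Ember's profit: π_E = (209 - 2Q)q_E - (92q_E). Setting ∂π_E/∂q_E = 0: 117 - 4q_E - 2(q_A) = 0.
So q_A = (127 - 2q_E)/4 and q_E = (117 - 2q_A)/4.
Substituting one into the other gives q_A = 137/6 and q_E = 107/6.
Price P = 209 - 2·(122/3) = 383/3.
Apex's profit: (383/3 - 82)·(137/6) = 1042.7222.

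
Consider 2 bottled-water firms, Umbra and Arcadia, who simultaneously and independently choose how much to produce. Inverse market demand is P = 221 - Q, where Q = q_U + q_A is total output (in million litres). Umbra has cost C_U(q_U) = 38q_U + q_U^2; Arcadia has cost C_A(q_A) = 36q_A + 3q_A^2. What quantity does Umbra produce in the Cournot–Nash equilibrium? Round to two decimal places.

Umbra's profit: π_U = (221 - Q)q_U - (38q_U + q_U²). Setting ∂π_U/∂q_U = 0: 183 - 4q_U - (q_A) = 0.
Arcadia's first-order condition: 185 - 8q_A - (q_U) = 0.
Best responses: q_U = (183 - q_A)/4, q_A = (185 - q_U)/8.
Substituting one into the other gives q_U = 1279/31 and q_A = 557/31.

41.26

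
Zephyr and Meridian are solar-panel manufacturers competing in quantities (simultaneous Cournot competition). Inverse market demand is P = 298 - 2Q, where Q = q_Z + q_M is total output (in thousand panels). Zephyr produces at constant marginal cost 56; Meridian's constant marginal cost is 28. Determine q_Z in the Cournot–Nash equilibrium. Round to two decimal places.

35.67

Zephyr's profit: π_Z = (298 - 2Q)q_Z - (56q_Z). Setting ∂π_Z/∂q_Z = 0: 242 - 4q_Z - 2(q_M) = 0.
Meridian's first-order condition: 270 - 4q_M - 2(q_Z) = 0.
So q_Z = (242 - 2q_M)/4 and q_M = (270 - 2q_Z)/4.
Substituting one into the other gives q_Z = 107/3 and q_M = 149/3.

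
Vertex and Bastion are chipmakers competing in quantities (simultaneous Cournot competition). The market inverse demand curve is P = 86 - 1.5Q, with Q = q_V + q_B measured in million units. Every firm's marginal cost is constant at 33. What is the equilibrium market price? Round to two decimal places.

A representative firm's profit is π_i = q_i(86 - 1.5Q) - 33q_i.
Setting ∂π_i/∂q_i = 0 with rivals' quantities fixed: 53 - 3q_i - (3/2)q_j = 0.
With identical firms every q_j equals q_i, so q_j = q_i and 53 = (9/2)q_i, giving q_i = 106/9.
Total output Q = 212/9, so price P = 86 - (3/2)·(212/9) = 152/3.

50.67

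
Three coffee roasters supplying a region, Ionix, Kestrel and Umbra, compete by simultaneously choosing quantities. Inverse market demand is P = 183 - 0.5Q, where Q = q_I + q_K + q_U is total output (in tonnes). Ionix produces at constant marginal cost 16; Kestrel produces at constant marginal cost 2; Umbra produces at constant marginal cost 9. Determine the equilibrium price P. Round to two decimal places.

52.50

Ionix's profit: π_I = (183 - 0.5Q)q_I - (16q_I). Setting ∂π_I/∂q_I = 0: 167 - q_I - (1/2)(q_K + q_U) = 0.
Kestrel's profit: π_K = (183 - 0.5Q)q_K - (2q_K). Setting ∂π_K/∂q_K = 0: 181 - q_K - (1/2)(q_I + q_U) = 0.
Umbra's profit: π_U = (183 - 0.5Q)q_U - (9q_U). Setting ∂π_U/∂q_U = 0: 174 - q_U - (1/2)(q_I + q_K) = 0.
Adding the 3 conditions: 522 − Q − Q = 0, i.e. Q = 261.
Back-substituting: q_I = (167 − 261/2)/(1/2) = 73, q_K = (181 − 261/2)/(1/2) = 101, q_U = (174 − 261/2)/(1/2) = 87.
Total output Q = 261, so price P = 183 - (1/2)·261 = 105/2.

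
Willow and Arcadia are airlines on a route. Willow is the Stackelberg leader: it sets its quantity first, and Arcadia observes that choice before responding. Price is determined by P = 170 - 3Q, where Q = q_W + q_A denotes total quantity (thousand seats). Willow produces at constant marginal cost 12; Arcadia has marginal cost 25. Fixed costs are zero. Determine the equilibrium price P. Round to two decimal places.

Solve by backward induction. Given q_W, the follower Arcadia maximises π_A = (170 - 3q_W - 3q_A)q_A - 25q_A.
Follower FOC: 145 - 3q_W - 6q_A = 0, so q_A(q_W) = (145 - 3q_W)/6.
The leader anticipates this reaction. Substituting into P = 170 - 3Q gives P = 195/2 - (3/2)q_W, so π_W = (195/2 - (3/2)q_W)q_W - 12q_W.
The leader's first-order condition 171/2 - 3q_W = 0 yields q_W = 57/2.
Then q_A = (145 - 3·(57/2))/6 = 119/12.
Total output Q = 461/12, so price P = 170 - 3·(461/12) = 219/4.

54.75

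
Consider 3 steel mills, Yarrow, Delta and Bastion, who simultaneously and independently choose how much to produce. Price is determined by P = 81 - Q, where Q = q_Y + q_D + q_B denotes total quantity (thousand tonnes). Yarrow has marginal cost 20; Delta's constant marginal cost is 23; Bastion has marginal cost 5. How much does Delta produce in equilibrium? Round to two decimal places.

Yarrow's profit: π_Y = (81 - Q)q_Y - (20q_Y). Setting ∂π_Y/∂q_Y = 0: 61 - 2q_Y - (q_D + q_B) = 0.
Delta's profit: π_D = (81 - Q)q_D - (23q_D). Setting ∂π_D/∂q_D = 0: 58 - 2q_D - (q_Y + q_B) = 0.
Bastion's first-order condition: 76 - 2q_B - (q_Y + q_D) = 0.
Summing all 3 equations gives 195 − 4Q = 0, hence Q = 195/4.
Back-substituting: q_Y = (61 − 195/4) = 49/4, q_D = (58 − 195/4) = 37/4, q_B = (76 − 195/4) = 109/4.

9.25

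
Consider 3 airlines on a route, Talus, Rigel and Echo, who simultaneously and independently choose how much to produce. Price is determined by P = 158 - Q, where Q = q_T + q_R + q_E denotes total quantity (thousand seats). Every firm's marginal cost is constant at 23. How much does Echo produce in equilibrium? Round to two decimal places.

33.75

Each firm earns π_i = (158 - Q)q_i - 23q_i.
First-order condition (treating rivals' output as given): 135 - 2q_i - Σ_{j≠i} q_j = 0.
With identical firms every q_j equals q_i, so Σ_{j≠i} q_j = 2q_i and 135 = 4q_i, giving q_i = 135/4.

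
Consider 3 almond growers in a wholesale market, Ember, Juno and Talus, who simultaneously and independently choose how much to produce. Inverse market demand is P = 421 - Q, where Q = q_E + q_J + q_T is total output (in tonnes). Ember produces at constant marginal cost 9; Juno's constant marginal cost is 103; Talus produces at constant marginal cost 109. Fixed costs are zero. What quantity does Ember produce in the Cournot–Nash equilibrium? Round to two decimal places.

Ember's profit: π_E = (421 - Q)q_E - (9q_E). Setting ∂π_E/∂q_E = 0: 412 - 2q_E - (q_J + q_T) = 0.
Juno's first-order condition: 318 - 2q_J - (q_E + q_T) = 0.
Talus's profit: π_T = (421 - Q)q_T - (109q_T). Setting ∂π_T/∂q_T = 0: 312 - 2q_T - (q_E + q_J) = 0.
Adding the 3 conditions: 1042 − 2Q − 2Q = 0, i.e. Q = 521/2.
Back-substituting: q_E = (412 − 521/2) = 303/2, q_J = (318 − 521/2) = 115/2, q_T = (312 − 521/2) = 103/2.

151.50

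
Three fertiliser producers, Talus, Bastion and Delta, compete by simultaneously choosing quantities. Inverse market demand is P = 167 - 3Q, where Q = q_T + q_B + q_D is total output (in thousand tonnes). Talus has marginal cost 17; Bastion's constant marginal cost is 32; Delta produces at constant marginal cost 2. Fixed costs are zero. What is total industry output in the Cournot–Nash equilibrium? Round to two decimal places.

37.50

Talus's profit: π_T = (167 - 3Q)q_T - (17q_T). Setting ∂π_T/∂q_T = 0: 150 - 6q_T - 3(q_B + q_D) = 0.
Bastion's profit: π_B = (167 - 3Q)q_B - (32q_B). Setting ∂π_B/∂q_B = 0: 135 - 6q_B - 3(q_T + q_D) = 0.
Delta's profit: π_D = (167 - 3Q)q_D - (2q_D). Setting ∂π_D/∂q_D = 0: 165 - 6q_D - 3(q_T + q_B) = 0.
Summing all 3 equations gives 450 − 12Q = 0, hence Q = 75/2.
Back-substituting: q_T = (150 − 225/2)/3 = 25/2, q_B = (135 − 225/2)/3 = 15/2, q_D = (165 − 225/2)/3 = 35/2.
Total output Q = 25/2 + 15/2 + 35/2 = 75/2.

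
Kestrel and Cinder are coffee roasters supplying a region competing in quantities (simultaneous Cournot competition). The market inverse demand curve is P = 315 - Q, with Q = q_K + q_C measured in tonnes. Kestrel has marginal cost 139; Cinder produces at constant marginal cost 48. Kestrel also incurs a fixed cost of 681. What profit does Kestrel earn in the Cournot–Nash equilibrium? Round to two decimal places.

121.78

Kestrel's profit: π_K = (315 - Q)q_K - (139q_K). Setting ∂π_K/∂q_K = 0: 176 - 2q_K - (q_C) = 0.
Cinder's first-order condition: 267 - 2q_C - (q_K) = 0.
Rearranging gives the reaction functions q_K = (176 - q_C)/2 and q_C = (267 - q_K)/2.
Solving the pair: q_K = 85/3, q_C = 358/3.
Price P = 315 - 443/3 = 502/3.
Kestrel's profit: (502/3 - 139)·(85/3) - 681 = 1096/9.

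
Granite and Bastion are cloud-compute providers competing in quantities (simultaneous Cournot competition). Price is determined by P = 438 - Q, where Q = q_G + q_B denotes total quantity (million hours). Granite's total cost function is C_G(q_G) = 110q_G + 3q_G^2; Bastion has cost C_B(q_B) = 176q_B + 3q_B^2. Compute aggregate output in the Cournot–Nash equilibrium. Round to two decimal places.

65.56

Granite's profit: π_G = (438 - Q)q_G - (110q_G + 3q_G²). Setting ∂π_G/∂q_G = 0: 328 - 8q_G - (q_B) = 0.
Bastion's first-order condition: 262 - 8q_B - (q_G) = 0.
So q_G = (328 - q_B)/8 and q_B = (262 - q_G)/8.
Substituting one into the other gives q_G = 37.4921 and q_B = 1768/63.
Total output Q = 37.4921 + 1768/63 = 590/9.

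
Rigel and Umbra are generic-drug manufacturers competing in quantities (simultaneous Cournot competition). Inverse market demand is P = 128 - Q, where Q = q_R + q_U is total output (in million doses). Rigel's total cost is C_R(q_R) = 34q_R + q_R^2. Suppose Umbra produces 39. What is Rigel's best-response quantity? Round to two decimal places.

With the rival's output fixed at 39, Rigel's profit is π_R = (128 - 39 - q_R)q_R - (34q_R + q_R²) = (89 - q_R)q_R - (34q_R + q_R²).
∂π_R/∂q_R = 55 - 4q_R = 0, so q_R = 55/4.

13.75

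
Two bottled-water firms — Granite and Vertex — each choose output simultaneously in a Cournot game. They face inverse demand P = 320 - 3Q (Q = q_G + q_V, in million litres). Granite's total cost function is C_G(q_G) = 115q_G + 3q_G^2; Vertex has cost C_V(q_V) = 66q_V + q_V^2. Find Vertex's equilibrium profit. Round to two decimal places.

3128.28

Granite's profit: π_G = (320 - 3Q)q_G - (115q_G + 3q_G²). Setting ∂π_G/∂q_G = 0: 205 - 12q_G - 3(q_V) = 0.
Vertex's first-order condition: 254 - 8q_V - 3(q_G) = 0.
Best responses: q_G = (205 - 3q_V)/12, q_V = (254 - 3q_G)/8.
Substituting one into the other gives q_G = 878/87 and q_V = 811/29.
Price P = 320 - 3·38.0575 = 205.8276.
Vertex's profit: 205.8276·(811/29) - 66·(811/29) - (811/29)² = 3128.2806.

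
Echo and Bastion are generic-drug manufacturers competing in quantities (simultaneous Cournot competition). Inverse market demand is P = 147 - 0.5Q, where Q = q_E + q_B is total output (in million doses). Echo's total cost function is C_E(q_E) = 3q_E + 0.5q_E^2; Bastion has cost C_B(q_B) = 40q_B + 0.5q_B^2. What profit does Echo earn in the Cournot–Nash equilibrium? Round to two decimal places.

3910.42

Echo's profit: π_E = (147 - 0.5Q)q_E - (3q_E + (1/2)q_E²). Setting ∂π_E/∂q_E = 0: 144 - 2q_E - (1/2)(q_B) = 0.
Bastion's profit: π_B = (147 - 0.5Q)q_B - (40q_B + (1/2)q_B²). Setting ∂π_B/∂q_B = 0: 107 - 2q_B - (1/2)(q_E) = 0.
So q_E = (144 - (1/2)q_B)/2 and q_B = (107 - (1/2)q_E)/2.
Substituting one into the other gives q_E = 938/15 and q_B = 568/15.
Price P = 147 - (1/2)·(502/5) = 484/5.
Echo's profit: (484/5)·(938/15) - 3·(938/15) - (1/2)(938/15)² = 3910.4178.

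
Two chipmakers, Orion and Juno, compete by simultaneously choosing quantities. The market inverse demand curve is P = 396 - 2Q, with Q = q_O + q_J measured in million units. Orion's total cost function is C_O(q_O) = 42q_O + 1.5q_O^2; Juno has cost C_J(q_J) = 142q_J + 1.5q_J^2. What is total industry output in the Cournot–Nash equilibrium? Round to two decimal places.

67.56

Orion's profit: π_O = (396 - 2Q)q_O - (42q_O + (3/2)q_O²). Setting ∂π_O/∂q_O = 0: 354 - 7q_O - 2(q_J) = 0.
Juno's profit: π_J = (396 - 2Q)q_J - (142q_J + (3/2)q_J²). Setting ∂π_J/∂q_J = 0: 254 - 7q_J - 2(q_O) = 0.
Rearranging gives the reaction functions q_O = (354 - 2q_J)/7 and q_J = (254 - 2q_O)/7.
Substituting one into the other gives q_O = 394/9 and q_J = 214/9.
Total output Q = 394/9 + 214/9 = 608/9.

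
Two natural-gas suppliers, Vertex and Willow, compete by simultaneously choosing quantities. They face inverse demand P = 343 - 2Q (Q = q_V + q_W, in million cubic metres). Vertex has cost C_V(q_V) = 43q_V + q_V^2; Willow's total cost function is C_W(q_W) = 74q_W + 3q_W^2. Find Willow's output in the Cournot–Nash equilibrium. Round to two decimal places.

Vertex's profit: π_V = (343 - 2Q)q_V - (43q_V + q_V²). Setting ∂π_V/∂q_V = 0: 300 - 6q_V - 2(q_W) = 0.
Willow's profit: π_W = (343 - 2Q)q_W - (74q_W + 3q_W²). Setting ∂π_W/∂q_W = 0: 269 - 10q_W - 2(q_V) = 0.
So q_V = (300 - 2q_W)/6 and q_W = (269 - 2q_V)/10.
Solving the pair: q_V = 1231/28, q_W = 507/28.

18.11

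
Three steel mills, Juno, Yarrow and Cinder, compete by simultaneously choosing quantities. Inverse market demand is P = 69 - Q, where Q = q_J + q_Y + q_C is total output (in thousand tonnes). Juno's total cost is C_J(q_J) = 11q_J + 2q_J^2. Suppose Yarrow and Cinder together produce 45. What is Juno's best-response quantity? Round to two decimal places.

2.17

With rivals' combined output fixed at 45, Juno's profit is π_J = (69 - 45 - q_J)q_J - (11q_J + 2q_J²) = (24 - q_J)q_J - (11q_J + 2q_J²).
∂π_J/∂q_J = 13 - 6q_J = 0, so q_J = 13/6.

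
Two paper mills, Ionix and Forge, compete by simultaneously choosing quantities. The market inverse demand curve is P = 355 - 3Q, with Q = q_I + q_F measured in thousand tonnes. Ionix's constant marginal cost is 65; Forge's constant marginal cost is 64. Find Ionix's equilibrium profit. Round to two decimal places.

3093.37

Ionix's profit: π_I = (355 - 3Q)q_I - (65q_I). Setting ∂π_I/∂q_I = 0: 290 - 6q_I - 3(q_F) = 0.
Forge's first-order condition: 291 - 6q_F - 3(q_I) = 0.
So q_I = (290 - 3q_F)/6 and q_F = (291 - 3q_I)/6.
Substituting one into the other gives q_I = 289/9 and q_F = 292/9.
Price P = 355 - 3·(581/9) = 484/3.
Ionix's profit: (484/3 - 65)·(289/9) = 3093.3704.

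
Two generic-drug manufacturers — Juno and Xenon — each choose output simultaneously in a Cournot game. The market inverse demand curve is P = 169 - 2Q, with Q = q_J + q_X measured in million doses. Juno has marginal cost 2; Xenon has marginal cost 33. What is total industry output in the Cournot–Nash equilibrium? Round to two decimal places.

Juno's profit: π_J = (169 - 2Q)q_J - (2q_J). Setting ∂π_J/∂q_J = 0: 167 - 4q_J - 2(q_X) = 0.
Xenon's profit: π_X = (169 - 2Q)q_X - (33q_X). Setting ∂π_X/∂q_X = 0: 136 - 4q_X - 2(q_J) = 0.
Best responses: q_J = (167 - 2q_X)/4, q_X = (136 - 2q_J)/4.
Solving the pair: q_J = 33, q_X = 35/2.
Total output Q = 33 + 35/2 = 101/2.

50.50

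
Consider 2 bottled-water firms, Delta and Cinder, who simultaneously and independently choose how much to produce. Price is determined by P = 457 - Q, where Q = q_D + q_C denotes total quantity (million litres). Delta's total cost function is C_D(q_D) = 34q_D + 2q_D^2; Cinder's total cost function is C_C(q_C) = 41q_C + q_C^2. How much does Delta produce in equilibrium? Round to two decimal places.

55.48

Delta's profit: π_D = (457 - Q)q_D - (34q_D + 2q_D²). Setting ∂π_D/∂q_D = 0: 423 - 6q_D - (q_C) = 0.
Cinder's profit: π_C = (457 - Q)q_C - (41q_C + q_C²). Setting ∂π_C/∂q_C = 0: 416 - 4q_C - (q_D) = 0.
So q_D = (423 - q_C)/6 and q_C = (416 - q_D)/4.
Substituting one into the other gives q_D = 1276/23 and q_C = 90.1304.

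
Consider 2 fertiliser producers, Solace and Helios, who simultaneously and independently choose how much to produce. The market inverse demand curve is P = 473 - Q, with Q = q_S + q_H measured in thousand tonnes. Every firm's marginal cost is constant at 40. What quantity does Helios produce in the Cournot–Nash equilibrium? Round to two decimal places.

144.33

Each firm earns π_i = (473 - Q)q_i - 40q_i.
First-order condition (treating rivals' output as given): 433 - 2q_i - q_j = 0.
With identical firms every q_j equals q_i, so q_j = q_i and 433 = 3q_i, giving q_i = 433/3.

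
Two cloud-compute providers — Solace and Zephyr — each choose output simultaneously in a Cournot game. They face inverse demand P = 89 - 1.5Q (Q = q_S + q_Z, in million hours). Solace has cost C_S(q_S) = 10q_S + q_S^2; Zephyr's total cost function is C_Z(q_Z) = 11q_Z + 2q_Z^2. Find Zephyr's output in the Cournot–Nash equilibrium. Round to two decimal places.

Solace's profit: π_S = (89 - 1.5Q)q_S - (10q_S + q_S²). Setting ∂π_S/∂q_S = 0: 79 - 5q_S - (3/2)(q_Z) = 0.
Zephyr's first-order condition: 78 - 7q_Z - (3/2)(q_S) = 0.
Rearranging gives the reaction functions q_S = (79 - (3/2)q_Z)/5 and q_Z = (78 - (3/2)q_S)/7.
Substituting one into the other gives q_S = 1744/131 and q_Z = 1086/131.

8.29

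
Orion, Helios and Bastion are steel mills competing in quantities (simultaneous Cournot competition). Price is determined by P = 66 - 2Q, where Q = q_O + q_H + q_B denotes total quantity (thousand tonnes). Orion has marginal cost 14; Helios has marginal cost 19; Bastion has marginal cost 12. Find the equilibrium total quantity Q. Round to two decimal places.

19.13

Orion's profit: π_O = (66 - 2Q)q_O - (14q_O). Setting ∂π_O/∂q_O = 0: 52 - 4q_O - 2(q_H + q_B) = 0.
Helios's profit: π_H = (66 - 2Q)q_H - (19q_H). Setting ∂π_H/∂q_H = 0: 47 - 4q_H - 2(q_O + q_B) = 0.
Bastion's profit: π_B = (66 - 2Q)q_B - (12q_B). Setting ∂π_B/∂q_B = 0: 54 - 4q_B - 2(q_O + q_H) = 0.
Adding the 3 first-order conditions: 153 − 8Q = 0, so Q = 153/8.
Back-substituting: q_O = (52 − 153/4)/2 = 55/8, q_H = (47 − 153/4)/2 = 35/8, q_B = (54 − 153/4)/2 = 63/8.
Total output Q = 55/8 + 35/8 + 63/8 = 153/8.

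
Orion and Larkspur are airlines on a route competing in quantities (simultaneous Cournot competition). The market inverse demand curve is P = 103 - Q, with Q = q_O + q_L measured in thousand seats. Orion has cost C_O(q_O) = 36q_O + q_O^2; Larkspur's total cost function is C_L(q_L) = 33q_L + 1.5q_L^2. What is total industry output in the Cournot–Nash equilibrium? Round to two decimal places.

Orion's profit: π_O = (103 - Q)q_O - (36q_O + q_O²). Setting ∂π_O/∂q_O = 0: 67 - 4q_O - (q_L) = 0.
Larkspur's profit: π_L = (103 - Q)q_L - (33q_L + (3/2)q_L²). Setting ∂π_L/∂q_L = 0: 70 - 5q_L - (q_O) = 0.
Best responses: q_O = (67 - q_L)/4, q_L = (70 - q_O)/5.
Solving the pair: q_O = 265/19, q_L = 213/19.
Total output Q = 265/19 + 213/19 = 478/19.

25.16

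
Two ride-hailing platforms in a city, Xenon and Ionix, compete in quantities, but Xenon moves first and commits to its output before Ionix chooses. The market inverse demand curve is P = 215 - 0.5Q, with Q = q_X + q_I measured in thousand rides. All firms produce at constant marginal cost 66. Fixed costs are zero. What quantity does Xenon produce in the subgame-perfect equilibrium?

149

The follower Ionix best-responds to any q_X: π_I = (215 - 0.5Q)q_I - 66q_I.
Setting the follower's marginal profit to zero, 149 - (1/2)q_X - q_I = 0, i.e. q_I = (149 - (1/2)q_X).
Xenon substitutes q_I(q_X) into its own profit: π_X = q_X(215 - (1/2)q_X - (149 - (1/2)q_X)/2) - 66q_X = (281/2 - (1/4)q_X)q_X - 66q_X.
Maximising: ∂π_X/∂q_X = 149/2 - (1/2)q_X = 0, giving q_X = 149.
Then q_I = (149 - (1/2)·149) = 149/2.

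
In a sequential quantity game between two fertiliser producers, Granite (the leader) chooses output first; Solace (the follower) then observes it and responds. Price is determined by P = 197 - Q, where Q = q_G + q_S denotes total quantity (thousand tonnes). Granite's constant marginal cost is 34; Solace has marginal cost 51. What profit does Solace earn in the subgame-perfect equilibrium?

784

Solve by backward induction. Given q_G, the follower Solace maximises π_S = (197 - q_G - q_S)q_S - 51q_S.
∂π_S/∂q_S = 146 - q_G - 2q_S = 0 gives the reaction function q_S = (146 - q_G)/2.
Granite substitutes q_S(q_G) into its own profit: π_G = q_G(197 - q_G - (146 - q_G)/2) - 34q_G = (124 - (1/2)q_G)q_G - 34q_G.
Maximising: ∂π_G/∂q_G = 90 - q_G = 0, giving q_G = 90.
Then q_S = (146 - 90)/2 = 28.
Price P = 197 - 118 = 79.
Solace's profit: (79 - 51)·28 = 784.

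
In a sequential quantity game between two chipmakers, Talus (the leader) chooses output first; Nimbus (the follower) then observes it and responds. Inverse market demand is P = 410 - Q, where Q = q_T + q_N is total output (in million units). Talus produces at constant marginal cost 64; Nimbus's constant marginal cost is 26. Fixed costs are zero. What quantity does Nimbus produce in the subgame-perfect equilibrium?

The follower Nimbus best-responds to any q_T: π_N = (410 - Q)q_N - 26q_N.
Setting the follower's marginal profit to zero, 384 - q_T - 2q_N = 0, i.e. q_N = (384 - q_T)/2.
The leader anticipates this reaction. Substituting into P = 410 - Q gives P = 218 - (1/2)q_T, so π_T = (218 - (1/2)q_T)q_T - 64q_T.
The leader's first-order condition 154 - q_T = 0 yields q_T = 154.
Then q_N = (384 - 154)/2 = 115.

115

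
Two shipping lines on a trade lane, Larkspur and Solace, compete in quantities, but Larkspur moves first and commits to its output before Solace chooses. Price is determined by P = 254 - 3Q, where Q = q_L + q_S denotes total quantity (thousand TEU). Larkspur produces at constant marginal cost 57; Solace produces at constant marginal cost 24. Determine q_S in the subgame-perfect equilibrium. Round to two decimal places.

24.67

The follower Solace best-responds to any q_L: π_S = (254 - 3Q)q_S - 24q_S.
∂π_S/∂q_S = 230 - 3q_L - 6q_S = 0 gives the reaction function q_S = (230 - 3q_L)/6.
Larkspur substitutes q_S(q_L) into its own profit: π_L = q_L(254 - 3q_L - (230 - 3q_L)/2) - 57q_L = (139 - (3/2)q_L)q_L - 57q_L.
The leader's first-order condition 82 - 3q_L = 0 yields q_L = 82/3.
Then q_S = (230 - 3·(82/3))/6 = 74/3.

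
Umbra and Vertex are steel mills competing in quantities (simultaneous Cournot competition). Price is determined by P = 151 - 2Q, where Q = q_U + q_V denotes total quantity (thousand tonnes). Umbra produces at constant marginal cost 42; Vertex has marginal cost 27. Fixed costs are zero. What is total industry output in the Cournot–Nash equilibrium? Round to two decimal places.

38.83

Umbra's profit: π_U = (151 - 2Q)q_U - (42q_U). Setting ∂π_U/∂q_U = 0: 109 - 4q_U - 2(q_V) = 0.
Vertex's first-order condition: 124 - 4q_V - 2(q_U) = 0.
Rearranging gives the reaction functions q_U = (109 - 2q_V)/4 and q_V = (124 - 2q_U)/4.
Solving the pair: q_U = 47/3, q_V = 139/6.
Total output Q = 47/3 + 139/6 = 233/6.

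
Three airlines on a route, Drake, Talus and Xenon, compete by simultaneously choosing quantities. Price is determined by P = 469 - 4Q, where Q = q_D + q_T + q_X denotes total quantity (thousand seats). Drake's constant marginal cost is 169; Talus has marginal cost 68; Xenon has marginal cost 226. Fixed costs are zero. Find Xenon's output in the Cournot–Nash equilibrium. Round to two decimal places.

Drake's profit: π_D = (469 - 4Q)q_D - (169q_D). Setting ∂π_D/∂q_D = 0: 300 - 8q_D - 4(q_T + q_X) = 0.
Talus's first-order condition: 401 - 8q_T - 4(q_D + q_X) = 0.
Xenon's first-order condition: 243 - 8q_X - 4(q_D + q_T) = 0.
Adding the 3 first-order conditions: 944 − 16Q = 0, so Q = 59.
Back-substituting: q_D = (300 − 236)/4 = 16, q_T = (401 − 236)/4 = 165/4, q_X = (243 − 236)/4 = 7/4.

1.75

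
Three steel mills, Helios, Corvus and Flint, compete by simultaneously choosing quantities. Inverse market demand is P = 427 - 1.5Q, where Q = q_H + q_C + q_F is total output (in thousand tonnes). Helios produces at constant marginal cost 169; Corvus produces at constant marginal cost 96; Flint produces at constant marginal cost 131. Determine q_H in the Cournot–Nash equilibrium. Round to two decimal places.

24.50

Helios's profit: π_H = (427 - 1.5Q)q_H - (169q_H). Setting ∂π_H/∂q_H = 0: 258 - 3q_H - (3/2)(q_C + q_F) = 0.
Corvus's first-order condition: 331 - 3q_C - (3/2)(q_H + q_F) = 0.
Flint's profit: π_F = (427 - 1.5Q)q_F - (131q_F). Setting ∂π_F/∂q_F = 0: 296 - 3q_F - (3/2)(q_H + q_C) = 0.
Adding the 3 first-order conditions: 885 − 6Q = 0, so Q = 295/2.
Back-substituting: q_H = (258 − 885/4)/(3/2) = 49/2, q_C = (331 − 885/4)/(3/2) = 439/6, q_F = (296 − 885/4)/(3/2) = 299/6.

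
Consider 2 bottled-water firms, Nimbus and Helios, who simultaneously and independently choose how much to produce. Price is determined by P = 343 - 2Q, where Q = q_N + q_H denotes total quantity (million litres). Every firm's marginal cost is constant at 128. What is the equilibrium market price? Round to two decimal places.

199.67

Each firm earns π_i = (343 - 2Q)q_i - 128q_i.
First-order condition (treating rivals' output as given): 215 - 4q_i - 2q_j = 0.
By symmetry each firm produces the same amount; substituting q_j = q_i yields q_i = 215/6.
Total output Q = 215/3, so price P = 343 - 2·(215/3) = 599/3.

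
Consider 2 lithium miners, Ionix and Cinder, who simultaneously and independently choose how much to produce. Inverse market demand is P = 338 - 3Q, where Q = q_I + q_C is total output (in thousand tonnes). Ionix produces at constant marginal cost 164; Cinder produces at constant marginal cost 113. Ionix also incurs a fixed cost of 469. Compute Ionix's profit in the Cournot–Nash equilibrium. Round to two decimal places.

Ionix's profit: π_I = (338 - 3Q)q_I - (164q_I). Setting ∂π_I/∂q_I = 0: 174 - 6q_I - 3(q_C) = 0.
Cinder's profit: π_C = (338 - 3Q)q_C - (113q_C). Setting ∂π_C/∂q_C = 0: 225 - 6q_C - 3(q_I) = 0.
Rearranging gives the reaction functions q_I = (174 - 3q_C)/6 and q_C = (225 - 3q_I)/6.
Substituting one into the other gives q_I = 41/3 and q_C = 92/3.
Price P = 338 - 3·(133/3) = 205.
Ionix's profit: (205 - 164)·(41/3) - 469 = 274/3.

91.33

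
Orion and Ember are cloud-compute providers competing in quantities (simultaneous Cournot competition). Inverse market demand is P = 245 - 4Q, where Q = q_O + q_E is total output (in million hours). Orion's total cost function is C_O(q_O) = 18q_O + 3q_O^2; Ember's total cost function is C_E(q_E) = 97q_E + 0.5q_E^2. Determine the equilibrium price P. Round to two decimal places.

Orion's profit: π_O = (245 - 4Q)q_O - (18q_O + 3q_O²). Setting ∂π_O/∂q_O = 0: 227 - 14q_O - 4(q_E) = 0.
Ember's first-order condition: 148 - 9q_E - 4(q_O) = 0.
Rearranging gives the reaction functions q_O = (227 - 4q_E)/14 and q_E = (148 - 4q_O)/9.
Substituting one into the other gives q_O = 1451/110 and q_E = 582/55.
Total output Q = 523/22, so price P = 245 - 4·(523/22) = 1649/11.

149.91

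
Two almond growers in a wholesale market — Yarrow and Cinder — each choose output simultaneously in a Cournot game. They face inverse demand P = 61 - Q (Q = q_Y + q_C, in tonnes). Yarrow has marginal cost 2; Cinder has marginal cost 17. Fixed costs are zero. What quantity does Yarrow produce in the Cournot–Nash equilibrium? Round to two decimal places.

Yarrow's profit: π_Y = (61 - Q)q_Y - (2q_Y). Setting ∂π_Y/∂q_Y = 0: 59 - 2q_Y - (q_C) = 0.
Cinder's first-order condition: 44 - 2q_C - (q_Y) = 0.
Rearranging gives the reaction functions q_Y = (59 - q_C)/2 and q_C = (44 - q_Y)/2.
Solving the pair: q_Y = 74/3, q_C = 29/3.

24.67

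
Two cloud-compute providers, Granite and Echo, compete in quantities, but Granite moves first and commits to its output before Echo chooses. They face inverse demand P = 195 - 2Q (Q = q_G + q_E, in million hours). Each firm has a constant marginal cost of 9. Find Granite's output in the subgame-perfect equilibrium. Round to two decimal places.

46.50

Solve by backward induction. Given q_G, the follower Echo maximises π_E = (195 - 2q_G - 2q_E)q_E - 9q_E.
∂π_E/∂q_E = 186 - 2q_G - 4q_E = 0 gives the reaction function q_E = (186 - 2q_G)/4.
The leader anticipates this reaction. Substituting into P = 195 - 2Q gives P = 102 - q_G, so π_G = (102 - q_G)q_G - 9q_G.
Leader FOC: 93 - 2q_G = 0, so q_G = 93/2.
Then q_E = (186 - 2·(93/2))/4 = 93/4.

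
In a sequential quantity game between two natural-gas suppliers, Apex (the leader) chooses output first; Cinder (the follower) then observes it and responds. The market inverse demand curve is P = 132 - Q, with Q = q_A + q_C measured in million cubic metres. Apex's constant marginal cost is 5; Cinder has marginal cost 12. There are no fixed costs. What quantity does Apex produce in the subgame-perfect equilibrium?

The follower Cinder best-responds to any q_A: π_C = (132 - Q)q_C - 12q_C.
∂π_C/∂q_C = 120 - q_A - 2q_C = 0 gives the reaction function q_C = (120 - q_A)/2.
Apex substitutes q_C(q_A) into its own profit: π_A = q_A(132 - q_A - (120 - q_A)/2) - 5q_A = (72 - (1/2)q_A)q_A - 5q_A.
The leader's first-order condition 67 - q_A = 0 yields q_A = 67.
Then q_C = (120 - 67)/2 = 53/2.

67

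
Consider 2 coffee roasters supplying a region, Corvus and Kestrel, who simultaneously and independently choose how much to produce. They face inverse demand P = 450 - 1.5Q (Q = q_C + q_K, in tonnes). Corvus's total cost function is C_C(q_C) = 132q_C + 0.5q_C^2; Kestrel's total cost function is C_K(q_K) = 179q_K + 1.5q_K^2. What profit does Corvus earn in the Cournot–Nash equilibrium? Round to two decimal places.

9531.52

Corvus's profit: π_C = (450 - 1.5Q)q_C - (132q_C + (1/2)q_C²). Setting ∂π_C/∂q_C = 0: 318 - 4q_C - (3/2)(q_K) = 0.
Kestrel's first-order condition: 271 - 6q_K - (3/2)(q_C) = 0.
Rearranging gives the reaction functions q_C = (318 - (3/2)q_K)/4 and q_K = (271 - (3/2)q_C)/6.
Solving the pair: q_C = 69.0345, q_K = 27.9080.
Price P = 450 - (3/2)·96.9425 = 304.5862.
Corvus's profit: 304.5862·69.0345 - 132·69.0345 - (1/2)·69.0345² = 9531.5196.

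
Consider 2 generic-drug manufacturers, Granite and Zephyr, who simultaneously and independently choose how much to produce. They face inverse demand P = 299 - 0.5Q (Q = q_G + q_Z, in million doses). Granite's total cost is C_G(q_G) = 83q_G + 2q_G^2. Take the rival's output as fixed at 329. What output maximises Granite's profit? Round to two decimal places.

10.30

With the rival's output fixed at 329, Granite's profit is π_G = (299 - (1/2)·329 - (1/2)q_G)q_G - (83q_G + 2q_G²) = (269/2 - (1/2)q_G)q_G - (83q_G + 2q_G²).
∂π_G/∂q_G = 103/2 - 5q_G = 0, so q_G = 103/10.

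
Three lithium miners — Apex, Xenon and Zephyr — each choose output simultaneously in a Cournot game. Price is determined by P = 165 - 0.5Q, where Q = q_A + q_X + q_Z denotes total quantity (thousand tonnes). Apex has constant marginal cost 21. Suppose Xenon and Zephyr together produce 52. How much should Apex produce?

118

With rivals' combined output fixed at 52, Apex's profit is π_A = (165 - (1/2)·52 - (1/2)q_A)q_A - (21q_A) = (139 - (1/2)q_A)q_A - (21q_A).
∂π_A/∂q_A = 118 - q_A = 0, so q_A = 118.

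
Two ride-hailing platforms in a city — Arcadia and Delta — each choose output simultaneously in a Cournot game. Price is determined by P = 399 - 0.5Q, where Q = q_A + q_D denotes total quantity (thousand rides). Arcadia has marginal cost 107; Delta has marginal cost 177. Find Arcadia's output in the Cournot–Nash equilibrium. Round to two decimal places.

241.33

Arcadia's profit: π_A = (399 - 0.5Q)q_A - (107q_A). Setting ∂π_A/∂q_A = 0: 292 - q_A - (1/2)(q_D) = 0.
Delta's first-order condition: 222 - q_D - (1/2)(q_A) = 0.
So q_A = (292 - (1/2)q_D) and q_D = (222 - (1/2)q_A).
Solving the pair: q_A = 724/3, q_D = 304/3.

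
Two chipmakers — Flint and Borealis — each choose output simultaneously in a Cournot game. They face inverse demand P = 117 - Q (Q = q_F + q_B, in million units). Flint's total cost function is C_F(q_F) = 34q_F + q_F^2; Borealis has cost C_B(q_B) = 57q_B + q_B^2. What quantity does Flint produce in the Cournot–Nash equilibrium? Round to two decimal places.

18.13

Flint's profit: π_F = (117 - Q)q_F - (34q_F + q_F²). Setting ∂π_F/∂q_F = 0: 83 - 4q_F - (q_B) = 0.
Borealis's profit: π_B = (117 - Q)q_B - (57q_B + q_B²). Setting ∂π_B/∂q_B = 0: 60 - 4q_B - (q_F) = 0.
Rearranging gives the reaction functions q_F = (83 - q_B)/4 and q_B = (60 - q_F)/4.
Solving the pair: q_F = 272/15, q_B = 157/15.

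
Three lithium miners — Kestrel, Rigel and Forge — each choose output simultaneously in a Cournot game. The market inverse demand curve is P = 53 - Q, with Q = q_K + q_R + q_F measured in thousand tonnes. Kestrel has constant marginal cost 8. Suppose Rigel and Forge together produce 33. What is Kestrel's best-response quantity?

With rivals' combined output fixed at 33, Kestrel's profit is π_K = (53 - 33 - q_K)q_K - (8q_K) = (20 - q_K)q_K - (8q_K).
∂π_K/∂q_K = 12 - 2q_K = 0, so q_K = 6.

6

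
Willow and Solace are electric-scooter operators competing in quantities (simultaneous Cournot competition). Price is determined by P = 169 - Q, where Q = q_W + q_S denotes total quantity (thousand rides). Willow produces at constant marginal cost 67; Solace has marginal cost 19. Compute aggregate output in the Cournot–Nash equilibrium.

Willow's profit: π_W = (169 - Q)q_W - (67q_W). Setting ∂π_W/∂q_W = 0: 102 - 2q_W - (q_S) = 0.
Solace's profit: π_S = (169 - Q)q_S - (19q_S). Setting ∂π_S/∂q_S = 0: 150 - 2q_S - (q_W) = 0.
So q_W = (102 - q_S)/2 and q_S = (150 - q_W)/2.
Solving the pair: q_W = 18, q_S = 66.
Total output Q = 18 + 66 = 84.

84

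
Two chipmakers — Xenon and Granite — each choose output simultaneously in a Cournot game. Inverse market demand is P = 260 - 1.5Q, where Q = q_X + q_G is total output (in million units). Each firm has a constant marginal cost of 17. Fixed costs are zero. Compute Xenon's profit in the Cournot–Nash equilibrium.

4374

A representative firm's profit is π_i = q_i(260 - 1.5Q) - 17q_i.
First-order condition (treating rivals' output as given): 243 - 3q_i - (3/2)q_j = 0.
With identical firms every q_j equals q_i, so q_j = q_i and 243 = (9/2)q_i, giving q_i = 54.
Price P = 260 - (3/2)·108 = 98.
Xenon's profit: (98 - 17)·54 = 4374.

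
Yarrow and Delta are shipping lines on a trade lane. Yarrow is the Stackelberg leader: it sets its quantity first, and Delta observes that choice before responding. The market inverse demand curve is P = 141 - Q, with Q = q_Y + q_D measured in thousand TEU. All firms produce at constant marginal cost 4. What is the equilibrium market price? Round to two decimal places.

Solve by backward induction. Given q_Y, the follower Delta maximises π_D = (141 - q_Y - q_D)q_D - 4q_D.
Setting the follower's marginal profit to zero, 137 - q_Y - 2q_D = 0, i.e. q_D = (137 - q_Y)/2.
Yarrow substitutes q_D(q_Y) into its own profit: π_Y = q_Y(141 - q_Y - (137 - q_Y)/2) - 4q_Y = (145/2 - (1/2)q_Y)q_Y - 4q_Y.
Leader FOC: 137/2 - q_Y = 0, so q_Y = 137/2.
Then q_D = (137 - 137/2)/2 = 137/4.
Total output Q = 411/4, so price P = 141 - 411/4 = 153/4.

38.25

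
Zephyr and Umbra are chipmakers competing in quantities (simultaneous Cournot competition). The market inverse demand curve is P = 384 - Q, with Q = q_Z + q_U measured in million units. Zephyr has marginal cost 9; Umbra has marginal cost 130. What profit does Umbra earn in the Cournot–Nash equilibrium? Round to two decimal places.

1965.44

Zephyr's profit: π_Z = (384 - Q)q_Z - (9q_Z). Setting ∂π_Z/∂q_Z = 0: 375 - 2q_Z - (q_U) = 0.
Umbra's first-order condition: 254 - 2q_U - (q_Z) = 0.
Rearranging gives the reaction functions q_Z = (375 - q_U)/2 and q_U = (254 - q_Z)/2.
Substituting one into the other gives q_Z = 496/3 and q_U = 133/3.
Price P = 384 - 629/3 = 523/3.
Umbra's profit: (523/3 - 130)·(133/3) = 1965.4444.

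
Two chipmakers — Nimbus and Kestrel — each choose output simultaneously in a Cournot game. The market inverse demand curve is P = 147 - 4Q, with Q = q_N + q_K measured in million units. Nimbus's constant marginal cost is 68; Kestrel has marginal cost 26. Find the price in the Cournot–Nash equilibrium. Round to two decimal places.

80.33

Nimbus's profit: π_N = (147 - 4Q)q_N - (68q_N). Setting ∂π_N/∂q_N = 0: 79 - 8q_N - 4(q_K) = 0.
Kestrel's profit: π_K = (147 - 4Q)q_K - (26q_K). Setting ∂π_K/∂q_K = 0: 121 - 8q_K - 4(q_N) = 0.
Rearranging gives the reaction functions q_N = (79 - 4q_K)/8 and q_K = (121 - 4q_N)/8.
Substituting one into the other gives q_N = 37/12 and q_K = 163/12.
Total output Q = 50/3, so price P = 147 - 4·(50/3) = 241/3.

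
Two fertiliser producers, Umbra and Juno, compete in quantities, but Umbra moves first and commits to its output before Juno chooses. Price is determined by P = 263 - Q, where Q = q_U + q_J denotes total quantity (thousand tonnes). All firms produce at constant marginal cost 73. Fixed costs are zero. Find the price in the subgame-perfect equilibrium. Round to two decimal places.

Solve by backward induction. Given q_U, the follower Juno maximises π_J = (263 - q_U - q_J)q_J - 73q_J.
Follower FOC: 190 - q_U - 2q_J = 0, so q_J(q_U) = (190 - q_U)/2.
The leader anticipates this reaction. Substituting into P = 263 - Q gives P = 168 - (1/2)q_U, so π_U = (168 - (1/2)q_U)q_U - 73q_U.
The leader's first-order condition 95 - q_U = 0 yields q_U = 95.
Then q_J = (190 - 95)/2 = 95/2.
Total output Q = 285/2, so price P = 263 - 285/2 = 241/2.

120.50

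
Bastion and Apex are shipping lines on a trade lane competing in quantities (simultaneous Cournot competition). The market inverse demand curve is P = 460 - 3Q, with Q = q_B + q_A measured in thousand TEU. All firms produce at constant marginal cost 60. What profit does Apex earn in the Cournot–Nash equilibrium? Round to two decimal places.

5925.93

A representative firm's profit is π_i = q_i(460 - 3Q) - 60q_i.
First-order condition (treating rivals' output as given): 400 - 6q_i - 3q_j = 0.
By symmetry each firm produces the same amount; substituting q_j = q_i yields q_i = 400/9.
Price P = 460 - 3·(800/9) = 580/3.
Apex's profit: (580/3 - 60)·(400/9) = 5925.9259.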